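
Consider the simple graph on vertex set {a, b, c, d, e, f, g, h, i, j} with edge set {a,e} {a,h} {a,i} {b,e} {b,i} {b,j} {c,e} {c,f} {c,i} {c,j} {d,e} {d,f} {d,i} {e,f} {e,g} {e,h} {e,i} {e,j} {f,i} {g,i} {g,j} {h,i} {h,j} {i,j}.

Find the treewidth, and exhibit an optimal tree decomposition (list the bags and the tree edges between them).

Every bag has size at most 4, so the width is 4 − 1 = 3 and tw(G) ≤ 3. Conversely, {d, e, f, i} is a clique of size 4, and the vertices of any clique must share a bag in every tree decomposition; so some bag has ≥ 4 vertices and tw(G) ≥ 3. Combining the bounds, tw(G) = 3.

Treewidth 3.
Bags: B1 = {e, h, i, j}  B2 = {c, e, i, j}  B3 = {e, g, i, j}  B4 = {b, e, i, j}  B5 = {a, e, h, i}  B6 = {c, e, f, i}  B7 = {d, e, f, i}
Tree: B1–B2, B2–B3, B3–B4, B1–B5, B2–B6, B6–B7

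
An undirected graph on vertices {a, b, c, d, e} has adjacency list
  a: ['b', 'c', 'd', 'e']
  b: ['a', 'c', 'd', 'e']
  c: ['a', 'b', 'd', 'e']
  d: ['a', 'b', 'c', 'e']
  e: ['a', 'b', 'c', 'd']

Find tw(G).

A width-4 tree decomposition is:
Bags: B1 = {a, b, c, d, e}
Tree: (single bag)
With just one bag of size 5, the width is 5 − 1 = 4, so tw(G) ≤ 4. For the lower bound, the 5 vertices {a, b, c, d, e} are pairwise adjacent, and any tree decomposition puts a clique entirely inside one bag — forcing width ≥ 4. Hence tw(G) = 4 exactly.

4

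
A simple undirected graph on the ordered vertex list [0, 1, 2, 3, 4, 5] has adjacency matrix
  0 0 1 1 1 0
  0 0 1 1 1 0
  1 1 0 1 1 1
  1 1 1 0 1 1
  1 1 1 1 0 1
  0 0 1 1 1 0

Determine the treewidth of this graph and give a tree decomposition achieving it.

The largest bag has 4 vertices, giving width 3; this decomposition certifies tw(G) ≤ 3. Conversely, {0, 2, 3, 4} is a clique of size 4, and the vertices of any clique must share a bag in every tree decomposition; so some bag has ≥ 4 vertices and tw(G) ≥ 3. Hence tw(G) = 3 exactly.

Treewidth 3.
One such decomposition:
Bags: B1 = {1, 2, 3, 4}  B2 = {2, 3, 4, 5}  B3 = {0, 2, 3, 4}
Tree: B1–B2, B1–B3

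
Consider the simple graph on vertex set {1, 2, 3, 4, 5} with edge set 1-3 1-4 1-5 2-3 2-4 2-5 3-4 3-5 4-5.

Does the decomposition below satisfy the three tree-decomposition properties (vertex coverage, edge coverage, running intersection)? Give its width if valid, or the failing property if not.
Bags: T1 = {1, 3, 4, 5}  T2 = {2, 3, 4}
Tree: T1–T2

A tree decomposition must satisfy three properties: every vertex lies in some bag; for every edge, both endpoints lie together in some bag; and for every vertex, the bags containing it form a connected subtree. Here edge (5,2) lies in no bag, so the decomposition is invalid.

No — edge (5,2) lies in no bag.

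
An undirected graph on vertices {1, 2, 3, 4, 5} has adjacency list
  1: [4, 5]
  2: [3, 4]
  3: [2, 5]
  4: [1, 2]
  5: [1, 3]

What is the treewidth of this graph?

A width-2 tree decomposition is:
Bags: B1 = {2, 3, 4}  B2 = {1, 3, 4}  B3 = {1, 3, 5}
Tree: B1–B2, B2–B3
The largest bag has 3 vertices, giving width 2; this decomposition certifies tw(G) ≤ 2. For the lower bound, G contains the cycle 3–2–4–1–5–3, so G is not a forest; only forests have treewidth ≤ 1, hence tw(G) ≥ 2. The upper and lower bounds meet at 2, so that is the treewidth.

2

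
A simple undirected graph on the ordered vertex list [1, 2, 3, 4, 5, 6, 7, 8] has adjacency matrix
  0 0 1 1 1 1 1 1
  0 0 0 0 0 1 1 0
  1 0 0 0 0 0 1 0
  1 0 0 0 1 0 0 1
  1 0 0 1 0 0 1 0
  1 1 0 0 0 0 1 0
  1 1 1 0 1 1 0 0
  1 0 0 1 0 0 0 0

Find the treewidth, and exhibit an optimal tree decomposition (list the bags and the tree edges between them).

The largest bag has 3 vertices, giving width 2; this decomposition certifies tw(G) ≤ 2. On the other hand G contains the 3-clique {1, 4, 8}. A clique must lie in a single bag of any decomposition, so no decomposition can have width below 2. The upper and lower bounds meet at 2, so that is the treewidth.

Treewidth 2.
One such decomposition:
Bags: B1 = {1, 5, 7}  B2 = {1, 3, 7}  B3 = {1, 4, 5}  B4 = {1, 4, 8}  B5 = {1, 6, 7}  B6 = {2, 6, 7}
Tree: B1–B2, B1–B3, B3–B4, B1–B5, B5–B6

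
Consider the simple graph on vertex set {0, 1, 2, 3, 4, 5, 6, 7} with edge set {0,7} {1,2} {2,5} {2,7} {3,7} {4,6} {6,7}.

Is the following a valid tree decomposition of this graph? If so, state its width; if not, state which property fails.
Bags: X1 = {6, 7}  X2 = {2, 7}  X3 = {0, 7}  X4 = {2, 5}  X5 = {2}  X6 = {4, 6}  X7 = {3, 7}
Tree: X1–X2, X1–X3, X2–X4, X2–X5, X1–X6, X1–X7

No — vertex 1 appears in no bag.

A tree decomposition must satisfy three properties: every vertex lies in some bag; for every edge, both endpoints lie together in some bag; and for every vertex, the bags containing it form a connected subtree. Here vertex 1 appears in no bag, so the decomposition is invalid.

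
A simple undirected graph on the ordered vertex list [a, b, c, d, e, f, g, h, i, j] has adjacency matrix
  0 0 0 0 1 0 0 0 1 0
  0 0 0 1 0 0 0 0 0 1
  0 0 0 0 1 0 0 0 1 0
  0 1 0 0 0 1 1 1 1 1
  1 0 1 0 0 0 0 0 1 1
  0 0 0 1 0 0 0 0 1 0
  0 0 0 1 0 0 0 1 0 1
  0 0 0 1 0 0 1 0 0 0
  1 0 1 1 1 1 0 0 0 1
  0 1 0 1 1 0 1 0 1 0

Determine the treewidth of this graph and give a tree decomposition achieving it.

Every bag has size at most 3, so the width is 3 − 1 = 2 and tw(G) ≤ 2. For the lower bound, the 3 vertices {d, g, j} are pairwise adjacent, and any tree decomposition puts a clique entirely inside one bag — forcing width ≥ 2. The upper and lower bounds meet at 2, so that is the treewidth.

Treewidth 2.
One such decomposition:
Bags: B1 = {e, i, j}  B2 = {d, i, j}  B3 = {c, e, i}  B4 = {d, g, j}  B5 = {d, g, h}  B6 = {b, d, j}  B7 = {a, e, i}  B8 = {d, f, i}
Tree: B1–B2, B1–B3, B2–B4, B4–B5, B2–B6, B1–B7, B2–B8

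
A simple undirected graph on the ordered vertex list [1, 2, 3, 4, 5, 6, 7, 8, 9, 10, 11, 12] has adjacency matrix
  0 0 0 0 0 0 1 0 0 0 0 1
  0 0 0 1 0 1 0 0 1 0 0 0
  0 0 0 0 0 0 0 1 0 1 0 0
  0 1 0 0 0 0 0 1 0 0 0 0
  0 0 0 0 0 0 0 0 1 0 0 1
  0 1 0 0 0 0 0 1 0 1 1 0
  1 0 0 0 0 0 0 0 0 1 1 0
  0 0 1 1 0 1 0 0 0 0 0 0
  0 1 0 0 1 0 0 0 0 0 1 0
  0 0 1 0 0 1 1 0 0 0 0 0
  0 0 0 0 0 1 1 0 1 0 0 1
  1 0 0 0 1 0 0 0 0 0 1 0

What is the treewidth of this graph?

A width-3 tree decomposition is:
Bags: B1 = {1, 5, 7, 12}  B2 = {5, 7, 11, 12}  B3 = {5, 7, 9, 11}  B4 = {7, 9, 10, 11}  B5 = {6, 9, 10, 11}  B6 = {2, 6, 9, 10}  B7 = {2, 3, 6, 10}  B8 = {2, 3, 6, 8}  B9 = {2, 3, 4, 8}
Tree: B1–B2, B2–B3, B3–B4, B4–B5, B5–B6, B6–B7, B7–B8, B8–B9
Each bag holds 4 vertices, so the decomposition has width 3, which upper-bounds the treewidth. For the lower bound: the 4 vertex sets {1,5,12}, {7}, {11}, {2,6,9,10} are disjoint, each induces a connected subgraph, and every pair is joined by at least one edge of G. Contracting each set to a single vertex therefore yields K_{4} as a minor, and since treewidth is minor-monotone, tw(G) ≥ tw(K_{4}) = 3. Hence tw(G) = 3 exactly.

3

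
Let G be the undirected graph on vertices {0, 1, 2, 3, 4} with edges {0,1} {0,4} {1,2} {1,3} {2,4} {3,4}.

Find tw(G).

A width-2 tree decomposition is:
Bags: B1 = {1, 2, 4}  B2 = {1, 3, 4}  B3 = {0, 1, 4}
Tree: B1–B2, B2–B3
Each bag holds 3 vertices, so the decomposition has width 2, which upper-bounds the treewidth. Since 4–2–1–3–4 is a cycle in G, G is not acyclic. Forests are exactly the graphs of treewidth ≤ 1, so tw(G) ≥ 2. Therefore the treewidth is 2.

2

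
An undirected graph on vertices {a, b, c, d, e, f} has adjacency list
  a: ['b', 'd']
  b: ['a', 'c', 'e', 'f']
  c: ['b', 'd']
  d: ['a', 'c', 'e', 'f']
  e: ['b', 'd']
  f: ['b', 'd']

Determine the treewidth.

A width-2 tree decomposition is:
Bags: B1 = {b, d, f}  B2 = {b, d, e}  B3 = {b, c, d}  B4 = {a, b, d}
Tree: B1–B2, B2–B3, B3–B4
Every bag has size at most 3, so the width is 3 − 1 = 2 and tw(G) ≤ 2. The edges b–f–d–e–b form a cycle, so G is not a tree and its treewidth is at least 2. Therefore the treewidth is 2.

2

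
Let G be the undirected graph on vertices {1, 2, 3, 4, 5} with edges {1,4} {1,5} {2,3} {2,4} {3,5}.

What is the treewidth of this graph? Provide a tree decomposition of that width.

The largest bag has 3 vertices, giving width 2; this decomposition certifies tw(G) ≤ 2. Since 2–3–5–1–4–2 is a cycle in G, G is not acyclic. Forests are exactly the graphs of treewidth ≤ 1, so tw(G) ≥ 2. The upper and lower bounds meet at 2, so that is the treewidth.

Treewidth 2.
One such decomposition:
Bags: B1 = {2, 3, 5}  B2 = {1, 2, 5}  B3 = {1, 2, 4}
Tree: B1–B2, B2–B3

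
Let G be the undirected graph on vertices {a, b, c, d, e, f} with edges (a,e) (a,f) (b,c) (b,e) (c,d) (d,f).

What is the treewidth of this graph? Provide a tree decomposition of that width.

Treewidth 2.
One such decomposition:
Bags: B1 = {b, c, e}  B2 = {c, d, e}  B3 = {d, e, f}  B4 = {a, e, f}
Tree: B1–B2, B2–B3, B3–B4

Every bag has size at most 3, so the width is 3 − 1 = 2 and tw(G) ≤ 2. The edges e–b–c–d–f–a–e form a cycle, so G is not a tree and its treewidth is at least 2. Combining the bounds, tw(G) = 2.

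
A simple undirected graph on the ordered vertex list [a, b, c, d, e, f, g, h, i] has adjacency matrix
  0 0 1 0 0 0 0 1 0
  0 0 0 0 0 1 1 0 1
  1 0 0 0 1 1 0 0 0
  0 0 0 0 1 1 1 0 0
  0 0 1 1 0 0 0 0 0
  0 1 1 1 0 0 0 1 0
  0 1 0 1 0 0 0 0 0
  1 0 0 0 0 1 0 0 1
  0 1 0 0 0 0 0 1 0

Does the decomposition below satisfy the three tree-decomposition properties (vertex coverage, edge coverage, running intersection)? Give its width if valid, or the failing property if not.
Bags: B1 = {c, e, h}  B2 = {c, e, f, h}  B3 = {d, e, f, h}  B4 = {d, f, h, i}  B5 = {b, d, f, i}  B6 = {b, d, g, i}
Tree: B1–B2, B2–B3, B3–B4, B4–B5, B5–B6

A tree decomposition must satisfy three properties: every vertex lies in some bag; for every edge, both endpoints lie together in some bag; and for every vertex, the bags containing it form a connected subtree. Here vertex a appears in no bag, so the decomposition is invalid.

No — vertex a appears in no bag.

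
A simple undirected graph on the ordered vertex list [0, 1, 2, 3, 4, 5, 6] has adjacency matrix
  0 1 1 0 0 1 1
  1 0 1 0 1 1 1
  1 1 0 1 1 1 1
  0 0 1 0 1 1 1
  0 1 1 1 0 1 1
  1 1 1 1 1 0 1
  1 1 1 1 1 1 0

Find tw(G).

4

A width-4 tree decomposition is:
Bags: B1 = {0, 1, 2, 5, 6}  B2 = {1, 2, 4, 5, 6}  B3 = {2, 3, 4, 5, 6}
Tree: B1–B2, B2–B3
Each bag holds 5 vertices, so the decomposition has width 4, which upper-bounds the treewidth. On the other hand G contains the 5-clique {0, 1, 2, 5, 6}. A clique must lie in a single bag of any decomposition, so no decomposition can have width below 4. Therefore the treewidth is 4.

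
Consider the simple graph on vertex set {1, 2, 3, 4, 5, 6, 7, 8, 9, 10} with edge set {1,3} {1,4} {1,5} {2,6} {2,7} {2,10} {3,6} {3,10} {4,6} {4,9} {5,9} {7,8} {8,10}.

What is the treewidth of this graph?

A width-2 tree decomposition is:
Bags: B1 = {7, 8, 10}  B2 = {2, 7, 10}  B3 = {2, 3, 10}  B4 = {2, 3, 6}  B5 = {1, 3, 6}  B6 = {1, 4, 6}  B7 = {1, 4, 5}  B8 = {4, 5, 9}
Tree: B1–B2, B2–B3, B3–B4, B4–B5, B5–B6, B6–B7, B7–B8
The largest bag has 3 vertices, giving width 2; this decomposition certifies tw(G) ≤ 2. The edges 8–7–2–10–8 form a cycle, so G is not a tree and its treewidth is at least 2. The upper and lower bounds meet at 2, so that is the treewidth.

2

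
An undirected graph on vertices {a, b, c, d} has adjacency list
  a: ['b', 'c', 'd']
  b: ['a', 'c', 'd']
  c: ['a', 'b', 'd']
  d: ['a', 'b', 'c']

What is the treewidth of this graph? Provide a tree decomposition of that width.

Treewidth 3.
One such decomposition:
Bags: B1 = {a, b, c, d}
Tree: (single bag)

A single bag containing all 4 vertices is trivially a valid decomposition of width 3. Conversely, {a, b, c, d} is a clique of size 4, and the vertices of any clique must share a bag in every tree decomposition; so some bag has ≥ 4 vertices and tw(G) ≥ 3. Hence tw(G) = 3 exactly.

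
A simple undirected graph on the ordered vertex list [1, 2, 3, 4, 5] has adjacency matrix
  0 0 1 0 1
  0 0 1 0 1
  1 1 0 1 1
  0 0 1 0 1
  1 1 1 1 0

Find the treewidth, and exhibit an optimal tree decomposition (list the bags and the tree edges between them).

Treewidth 2.
One such decomposition:
Bags: B1 = {3, 4, 5}  B2 = {2, 3, 5}  B3 = {1, 3, 5}
Tree: B1–B2, B2–B3

Every bag has size at most 3, so the width is 3 − 1 = 2 and tw(G) ≤ 2. Conversely, {1, 3, 5} is a clique of size 3, and the vertices of any clique must share a bag in every tree decomposition; so some bag has ≥ 3 vertices and tw(G) ≥ 2. Hence tw(G) = 2 exactly.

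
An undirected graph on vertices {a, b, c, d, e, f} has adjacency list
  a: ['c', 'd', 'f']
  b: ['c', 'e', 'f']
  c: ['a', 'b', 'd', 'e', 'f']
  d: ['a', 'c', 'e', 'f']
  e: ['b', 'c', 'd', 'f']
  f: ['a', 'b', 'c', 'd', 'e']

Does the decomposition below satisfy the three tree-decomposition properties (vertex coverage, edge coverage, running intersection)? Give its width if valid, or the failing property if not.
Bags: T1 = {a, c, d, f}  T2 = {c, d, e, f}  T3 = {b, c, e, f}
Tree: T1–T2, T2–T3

Yes; width 3.

Vertex coverage: the bags together contain {a, b, c, d, e, f}, the full vertex set. Edge coverage: each edge of G has both endpoints in at least one bag. Running intersection: for every vertex, the bags containing it form a connected subtree. All three properties hold, so this is a valid tree decomposition of width max|bag| − 1 = 3, and hence tw(G) ≤ 3.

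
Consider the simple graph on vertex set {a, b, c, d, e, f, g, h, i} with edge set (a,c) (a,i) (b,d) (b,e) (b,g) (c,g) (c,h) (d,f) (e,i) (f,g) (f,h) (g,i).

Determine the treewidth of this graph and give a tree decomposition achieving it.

Each bag holds 4 vertices, so the decomposition has width 3, which upper-bounds the treewidth. For the lower bound: the 4 vertex sets {b,d,e}, {f}, {g}, {a,c,h,i} are disjoint, each induces a connected subgraph, and every pair is joined by at least one edge of G. Contracting each set to a single vertex therefore yields K_{4} as a minor, and since treewidth is minor-monotone, tw(G) ≥ tw(K_{4}) = 3. Hence tw(G) = 3 exactly.

Treewidth 3.
One such decomposition:
Bags: B1 = {b, d, e, f}  B2 = {b, e, f, g}  B3 = {e, f, g, i}  B4 = {f, g, h, i}  B5 = {c, g, h, i}  B6 = {a, c, h, i}
Tree: B1–B2, B2–B3, B3–B4, B4–B5, B5–B6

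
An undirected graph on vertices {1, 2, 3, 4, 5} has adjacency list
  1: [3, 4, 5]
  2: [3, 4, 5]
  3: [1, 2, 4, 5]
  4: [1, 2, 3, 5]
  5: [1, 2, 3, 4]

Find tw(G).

A width-3 tree decomposition is:
Bags: B1 = {2, 3, 4, 5}  B2 = {1, 3, 4, 5}
Tree: B1–B2
Every bag has size at most 4, so the width is 4 − 1 = 3 and tw(G) ≤ 3. For the lower bound, the 4 vertices {1, 3, 4, 5} are pairwise adjacent, and any tree decomposition puts a clique entirely inside one bag — forcing width ≥ 3. The upper and lower bounds meet at 3, so that is the treewidth.

3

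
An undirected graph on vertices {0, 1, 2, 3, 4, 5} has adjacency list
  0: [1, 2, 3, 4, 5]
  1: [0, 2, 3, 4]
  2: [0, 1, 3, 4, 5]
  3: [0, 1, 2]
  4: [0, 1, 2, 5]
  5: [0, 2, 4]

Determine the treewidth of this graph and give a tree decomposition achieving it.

Treewidth 3.
One optimal decomposition is:
Bags: B1 = {0, 1, 2, 4}  B2 = {0, 2, 4, 5}  B3 = {0, 1, 2, 3}
Tree: B1–B2, B1–B3

Every bag has size at most 4, so the width is 4 − 1 = 3 and tw(G) ≤ 3. For the lower bound, the 4 vertices {0, 1, 2, 3} are pairwise adjacent, and any tree decomposition puts a clique entirely inside one bag — forcing width ≥ 3. Therefore the treewidth is 3.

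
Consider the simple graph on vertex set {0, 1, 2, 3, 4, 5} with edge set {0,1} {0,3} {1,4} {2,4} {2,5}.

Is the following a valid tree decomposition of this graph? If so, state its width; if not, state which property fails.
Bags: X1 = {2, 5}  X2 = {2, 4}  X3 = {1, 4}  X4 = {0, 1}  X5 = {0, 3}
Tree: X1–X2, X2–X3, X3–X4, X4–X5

Checking the three conditions: (i) the bags cover all of {0, 1, 2, 3, 4, 5}; (ii) for each edge, some bag contains both endpoints; (iii) the bags containing any fixed vertex form a subtree. All hold, so the decomposition is valid with width 2 − 1 = 1.

Yes; width 1.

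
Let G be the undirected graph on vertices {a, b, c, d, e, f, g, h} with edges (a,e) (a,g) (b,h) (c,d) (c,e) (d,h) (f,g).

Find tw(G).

A width-1 tree decomposition is:
Bags: B1 = {b, h}  B2 = {d, h}  B3 = {c, d}  B4 = {c, e}  B5 = {a, e}  B6 = {a, g}  B7 = {f, g}
Tree: B1–B2, B2–B3, B3–B4, B4–B5, B5–B6, B6–B7
Each bag holds 2 vertices, so the decomposition has width 1, which upper-bounds the treewidth. Since G has at least one edge (e.g. b–h), it is not an edgeless graph, so tw(G) ≥ 1. Combining the bounds, tw(G) = 1.

1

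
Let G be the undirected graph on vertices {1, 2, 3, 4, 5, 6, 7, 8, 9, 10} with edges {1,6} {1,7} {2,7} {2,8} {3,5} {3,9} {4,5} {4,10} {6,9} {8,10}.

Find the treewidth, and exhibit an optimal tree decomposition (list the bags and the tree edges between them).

Treewidth 2.
One optimal decomposition is:
Bags: B1 = {2, 7, 8}  B2 = {7, 8, 10}  B3 = {4, 7, 10}  B4 = {4, 5, 7}  B5 = {3, 5, 7}  B6 = {3, 7, 9}  B7 = {6, 7, 9}  B8 = {1, 6, 7}
Tree: B1–B2, B2–B3, B3–B4, B4–B5, B5–B6, B6–B7, B7–B8

Every bag has size at most 3, so the width is 3 − 1 = 2 and tw(G) ≤ 2. For the lower bound, G contains the cycle 7–2–8–10–4–5–3–9–6–1–7, so G is not a forest; only forests have treewidth ≤ 1, hence tw(G) ≥ 2. Therefore the treewidth is 2.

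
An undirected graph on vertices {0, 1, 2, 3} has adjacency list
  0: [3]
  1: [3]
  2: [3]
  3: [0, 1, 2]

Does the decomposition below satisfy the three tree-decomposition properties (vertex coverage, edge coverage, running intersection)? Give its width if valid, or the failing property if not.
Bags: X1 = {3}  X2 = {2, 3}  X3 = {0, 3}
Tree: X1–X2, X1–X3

No — vertex 1 appears in no bag.

A tree decomposition must satisfy three properties: every vertex lies in some bag; for every edge, both endpoints lie together in some bag; and for every vertex, the bags containing it form a connected subtree. Here vertex 1 appears in no bag, so the decomposition is invalid.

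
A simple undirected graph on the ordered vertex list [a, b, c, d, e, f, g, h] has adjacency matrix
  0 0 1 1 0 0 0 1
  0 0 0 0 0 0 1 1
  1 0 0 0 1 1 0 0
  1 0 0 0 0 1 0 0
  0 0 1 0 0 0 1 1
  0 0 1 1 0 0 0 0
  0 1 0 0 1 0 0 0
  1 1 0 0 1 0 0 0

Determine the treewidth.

2

A width-2 tree decomposition is:
Bags: B1 = {a, d, f}  B2 = {a, c, f}  B3 = {a, c, h}  B4 = {c, e, h}  B5 = {b, e, h}  B6 = {b, e, g}
Tree: B1–B2, B2–B3, B3–B4, B4–B5, B5–B6
The largest bag has 3 vertices, giving width 2; this decomposition certifies tw(G) ≤ 2. Since d–f–c–a–d is a cycle in G, G is not acyclic. Forests are exactly the graphs of treewidth ≤ 1, so tw(G) ≥ 2. Combining the bounds, tw(G) = 2.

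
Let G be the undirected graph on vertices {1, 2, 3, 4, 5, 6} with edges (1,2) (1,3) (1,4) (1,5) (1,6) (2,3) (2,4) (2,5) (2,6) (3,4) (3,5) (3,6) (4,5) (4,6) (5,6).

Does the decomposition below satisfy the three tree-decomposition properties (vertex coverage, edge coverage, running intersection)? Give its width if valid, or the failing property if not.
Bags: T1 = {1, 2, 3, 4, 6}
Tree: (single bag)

No — vertex 5 appears in no bag.

A tree decomposition must satisfy three properties: every vertex lies in some bag; for every edge, both endpoints lie together in some bag; and for every vertex, the bags containing it form a connected subtree. Here vertex 5 appears in no bag, so the decomposition is invalid.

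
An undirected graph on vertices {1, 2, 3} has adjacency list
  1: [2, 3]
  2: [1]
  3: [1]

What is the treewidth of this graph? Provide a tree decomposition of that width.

Treewidth 1.
Bags: B1 = {1, 2}  B2 = {1, 3}
Tree: B1–B2

Every bag has size at most 2, so the width is 2 − 1 = 1 and tw(G) ≤ 1. G has an edge, so its treewidth is at least 1. The upper and lower bounds meet at 1, so that is the treewidth.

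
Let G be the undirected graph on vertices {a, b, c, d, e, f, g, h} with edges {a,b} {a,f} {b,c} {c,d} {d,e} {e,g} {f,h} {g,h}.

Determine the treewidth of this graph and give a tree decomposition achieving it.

Every bag has size at most 3, so the width is 3 − 1 = 2 and tw(G) ≤ 2. For the lower bound, G contains the cycle e–d–c–b–a–f–h–g–e, so G is not a forest; only forests have treewidth ≤ 1, hence tw(G) ≥ 2. Hence tw(G) = 2 exactly.

Treewidth 2.
One optimal decomposition is:
Bags: B1 = {c, d, e}  B2 = {b, c, e}  B3 = {a, b, e}  B4 = {a, e, f}  B5 = {e, f, h}  B6 = {e, g, h}
Tree: B1–B2, B2–B3, B3–B4, B4–B5, B5–B6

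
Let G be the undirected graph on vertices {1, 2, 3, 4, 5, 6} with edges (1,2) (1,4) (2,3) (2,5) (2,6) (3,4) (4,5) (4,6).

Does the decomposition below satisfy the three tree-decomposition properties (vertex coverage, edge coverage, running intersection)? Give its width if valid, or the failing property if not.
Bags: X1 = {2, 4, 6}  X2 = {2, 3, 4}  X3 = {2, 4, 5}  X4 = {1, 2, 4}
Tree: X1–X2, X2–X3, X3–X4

Vertex coverage: the bags together contain {1, 2, 3, 4, 5, 6}, the full vertex set. Edge coverage: each edge of G has both endpoints in at least one bag. Running intersection: for every vertex, the bags containing it form a connected subtree. All three properties hold, so this is a valid tree decomposition of width max|bag| − 1 = 2, and hence tw(G) ≤ 2.

Yes; width 2.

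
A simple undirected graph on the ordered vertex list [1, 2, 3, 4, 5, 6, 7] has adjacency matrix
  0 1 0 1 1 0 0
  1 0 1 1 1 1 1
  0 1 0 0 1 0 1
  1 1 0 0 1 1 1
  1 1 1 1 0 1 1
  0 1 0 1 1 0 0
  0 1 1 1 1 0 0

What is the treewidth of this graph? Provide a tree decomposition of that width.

Every bag has size at most 4, so the width is 4 − 1 = 3 and tw(G) ≤ 3. Conversely, {2, 3, 5, 7} is a clique of size 4, and the vertices of any clique must share a bag in every tree decomposition; so some bag has ≥ 4 vertices and tw(G) ≥ 3. Hence tw(G) = 3 exactly.

Treewidth 3.
Bags: B1 = {2, 4, 5, 6}  B2 = {1, 2, 4, 5}  B3 = {2, 4, 5, 7}  B4 = {2, 3, 5, 7}
Tree: B1–B2, B2–B3, B3–B4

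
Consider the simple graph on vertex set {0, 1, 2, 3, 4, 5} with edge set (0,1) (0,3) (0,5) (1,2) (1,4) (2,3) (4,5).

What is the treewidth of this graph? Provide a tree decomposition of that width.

Treewidth 2.
One such decomposition:
Bags: B1 = {0, 2, 3}  B2 = {0, 1, 2}  B3 = {0, 1, 5}  B4 = {1, 4, 5}
Tree: B1–B2, B2–B3, B3–B4

Each bag holds 3 vertices, so the decomposition has width 2, which upper-bounds the treewidth. For the lower bound, G contains the cycle 3–2–1–0–3, so G is not a forest; only forests have treewidth ≤ 1, hence tw(G) ≥ 2. The upper and lower bounds meet at 2, so that is the treewidth.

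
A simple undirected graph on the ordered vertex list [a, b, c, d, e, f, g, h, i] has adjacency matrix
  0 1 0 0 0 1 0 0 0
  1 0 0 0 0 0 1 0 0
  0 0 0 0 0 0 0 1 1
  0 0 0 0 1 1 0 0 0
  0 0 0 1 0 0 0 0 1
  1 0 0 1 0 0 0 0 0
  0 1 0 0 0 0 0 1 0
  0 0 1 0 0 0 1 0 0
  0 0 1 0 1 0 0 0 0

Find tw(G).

2

A width-2 tree decomposition is:
Bags: B1 = {d, e, i}  B2 = {d, f, i}  B3 = {a, f, i}  B4 = {a, b, i}  B5 = {b, g, i}  B6 = {g, h, i}  B7 = {c, h, i}
Tree: B1–B2, B2–B3, B3–B4, B4–B5, B5–B6, B6–B7
Every bag has size at most 3, so the width is 3 − 1 = 2 and tw(G) ≤ 2. For the lower bound, G contains the cycle i–e–d–f–a–b–g–h–c–i, so G is not a forest; only forests have treewidth ≤ 1, hence tw(G) ≥ 2. Hence tw(G) = 2 exactly.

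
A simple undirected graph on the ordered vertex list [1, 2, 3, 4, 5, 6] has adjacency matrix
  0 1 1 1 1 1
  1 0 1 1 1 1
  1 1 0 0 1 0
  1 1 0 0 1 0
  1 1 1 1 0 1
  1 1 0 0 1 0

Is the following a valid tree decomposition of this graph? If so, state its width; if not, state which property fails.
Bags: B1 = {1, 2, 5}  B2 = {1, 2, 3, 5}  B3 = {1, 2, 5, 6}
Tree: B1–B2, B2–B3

A tree decomposition must satisfy three properties: every vertex lies in some bag; for every edge, both endpoints lie together in some bag; and for every vertex, the bags containing it form a connected subtree. Here vertex 4 appears in no bag, so the decomposition is invalid.

No — vertex 4 appears in no bag.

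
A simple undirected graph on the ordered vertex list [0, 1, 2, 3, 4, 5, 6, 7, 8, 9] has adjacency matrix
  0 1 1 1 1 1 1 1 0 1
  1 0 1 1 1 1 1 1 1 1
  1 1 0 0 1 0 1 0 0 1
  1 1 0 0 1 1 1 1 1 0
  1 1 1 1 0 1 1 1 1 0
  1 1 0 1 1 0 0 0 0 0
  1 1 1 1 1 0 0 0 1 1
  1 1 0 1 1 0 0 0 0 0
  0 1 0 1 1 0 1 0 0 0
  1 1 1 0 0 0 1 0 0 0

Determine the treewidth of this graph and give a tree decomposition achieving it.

The largest bag has 5 vertices, giving width 4; this decomposition certifies tw(G) ≤ 4. For the lower bound, the 5 vertices {0, 1, 2, 6, 9} are pairwise adjacent, and any tree decomposition puts a clique entirely inside one bag — forcing width ≥ 4. The upper and lower bounds meet at 4, so that is the treewidth.

Treewidth 4.
Bags: B1 = {0, 1, 3, 4, 5}  B2 = {0, 1, 3, 4, 6}  B3 = {0, 1, 2, 4, 6}  B4 = {1, 3, 4, 6, 8}  B5 = {0, 1, 3, 4, 7}  B6 = {0, 1, 2, 6, 9}
Tree: B1–B2, B2–B3, B2–B4, B2–B5, B3–B6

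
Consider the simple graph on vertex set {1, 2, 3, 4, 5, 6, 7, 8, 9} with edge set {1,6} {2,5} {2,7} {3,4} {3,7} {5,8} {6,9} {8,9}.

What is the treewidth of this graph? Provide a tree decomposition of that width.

Every bag has size at most 2, so the width is 2 − 1 = 1 and tw(G) ≤ 1. Since G has at least one edge (e.g. 1–6), it is not an edgeless graph, so tw(G) ≥ 1. Hence tw(G) = 1 exactly.

Treewidth 1.
One such decomposition:
Bags: B1 = {1, 6}  B2 = {6, 9}  B3 = {8, 9}  B4 = {5, 8}  B5 = {2, 5}  B6 = {2, 7}  B7 = {3, 7}  B8 = {3, 4}
Tree: B1–B2, B2–B3, B3–B4, B4–B5, B5–B6, B6–B7, B7–B8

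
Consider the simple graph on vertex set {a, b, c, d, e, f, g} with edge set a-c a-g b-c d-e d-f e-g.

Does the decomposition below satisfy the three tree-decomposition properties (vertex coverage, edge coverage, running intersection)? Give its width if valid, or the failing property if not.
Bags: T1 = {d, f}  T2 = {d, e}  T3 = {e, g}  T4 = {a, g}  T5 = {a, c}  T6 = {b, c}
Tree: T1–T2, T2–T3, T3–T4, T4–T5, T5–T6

Every vertex of G appears in some bag (union = {a, b, c, d, e, f, g}); every edge is covered by a bag; and for each vertex v the set of bags containing v is connected in the bag tree. The decomposition is therefore valid. The largest bag has 2 vertices, so the width is 1.

Yes; width 1.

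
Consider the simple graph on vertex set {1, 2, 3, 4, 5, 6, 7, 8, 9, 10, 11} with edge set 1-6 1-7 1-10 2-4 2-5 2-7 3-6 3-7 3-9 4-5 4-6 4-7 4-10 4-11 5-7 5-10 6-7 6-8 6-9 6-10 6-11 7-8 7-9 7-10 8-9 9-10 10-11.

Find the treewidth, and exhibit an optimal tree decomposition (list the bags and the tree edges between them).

Each bag holds 4 vertices, so the decomposition has width 3, which upper-bounds the treewidth. On the other hand G contains the 4-clique {4, 6, 10, 11}. A clique must lie in a single bag of any decomposition, so no decomposition can have width below 3. Therefore the treewidth is 3.

Treewidth 3.
One such decomposition:
Bags: B1 = {3, 6, 7, 9}  B2 = {6, 7, 9, 10}  B3 = {4, 6, 7, 10}  B4 = {4, 5, 7, 10}  B5 = {1, 6, 7, 10}  B6 = {6, 7, 8, 9}  B7 = {2, 4, 5, 7}  B8 = {4, 6, 10, 11}
Tree: B1–B2, B2–B3, B3–B4, B3–B5, B1–B6, B4–B7, B3–B8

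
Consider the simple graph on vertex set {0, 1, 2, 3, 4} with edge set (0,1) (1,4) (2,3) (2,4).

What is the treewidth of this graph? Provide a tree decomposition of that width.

Each bag holds 2 vertices, so the decomposition has width 1, which upper-bounds the treewidth. Any graph with an edge has treewidth ≥ 1, and G has the edge 0–1. The upper and lower bounds meet at 1, so that is the treewidth.

Treewidth 1.
One optimal decomposition is:
Bags: B1 = {0, 1}  B2 = {1, 4}  B3 = {2, 4}  B4 = {2, 3}
Tree: B1–B2, B2–B3, B3–B4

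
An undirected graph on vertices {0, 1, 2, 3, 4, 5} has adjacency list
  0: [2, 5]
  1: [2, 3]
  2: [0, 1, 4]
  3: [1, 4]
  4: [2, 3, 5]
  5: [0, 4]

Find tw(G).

2

A width-2 tree decomposition is:
Bags: B1 = {1, 3, 4}  B2 = {1, 2, 4}  B3 = {2, 4, 5}  B4 = {0, 2, 5}
Tree: B1–B2, B2–B3, B3–B4
The largest bag has 3 vertices, giving width 2; this decomposition certifies tw(G) ≤ 2. For the lower bound, G contains the cycle 3–1–2–4–3, so G is not a forest; only forests have treewidth ≤ 1, hence tw(G) ≥ 2. The upper and lower bounds meet at 2, so that is the treewidth.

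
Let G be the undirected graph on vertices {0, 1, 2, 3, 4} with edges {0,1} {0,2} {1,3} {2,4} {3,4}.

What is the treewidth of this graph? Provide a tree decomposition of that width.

Treewidth 2.
One such decomposition:
Bags: B1 = {1, 3, 4}  B2 = {0, 1, 4}  B3 = {0, 2, 4}
Tree: B1–B2, B2–B3

The largest bag has 3 vertices, giving width 2; this decomposition certifies tw(G) ≤ 2. The edges 4–3–1–0–2–4 form a cycle, so G is not a tree and its treewidth is at least 2. Combining the bounds, tw(G) = 2.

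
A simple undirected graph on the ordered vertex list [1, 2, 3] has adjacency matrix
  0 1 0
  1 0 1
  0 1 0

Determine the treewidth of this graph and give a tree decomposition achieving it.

Treewidth 1.
One such decomposition:
Bags: B1 = {1, 2}  B2 = {2, 3}
Tree: B1–B2

Every bag has size at most 2, so the width is 2 − 1 = 1 and tw(G) ≤ 1. Since G has at least one edge (e.g. 2–1), it is not an edgeless graph, so tw(G) ≥ 1. The upper and lower bounds meet at 1, so that is the treewidth.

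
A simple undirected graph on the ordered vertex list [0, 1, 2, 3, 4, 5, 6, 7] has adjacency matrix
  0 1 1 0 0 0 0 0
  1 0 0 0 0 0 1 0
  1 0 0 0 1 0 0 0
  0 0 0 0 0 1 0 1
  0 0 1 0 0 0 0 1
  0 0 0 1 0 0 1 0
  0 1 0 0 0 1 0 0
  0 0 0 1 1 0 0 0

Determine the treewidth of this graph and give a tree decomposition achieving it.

Every bag has size at most 3, so the width is 3 − 1 = 2 and tw(G) ≤ 2. The edges 7–3–5–6–1–0–2–4–7 form a cycle, so G is not a tree and its treewidth is at least 2. Hence tw(G) = 2 exactly.

Treewidth 2.
One such decomposition:
Bags: B1 = {3, 5, 7}  B2 = {5, 6, 7}  B3 = {1, 6, 7}  B4 = {0, 1, 7}  B5 = {0, 2, 7}  B6 = {2, 4, 7}
Tree: B1–B2, B2–B3, B3–B4, B4–B5, B5–B6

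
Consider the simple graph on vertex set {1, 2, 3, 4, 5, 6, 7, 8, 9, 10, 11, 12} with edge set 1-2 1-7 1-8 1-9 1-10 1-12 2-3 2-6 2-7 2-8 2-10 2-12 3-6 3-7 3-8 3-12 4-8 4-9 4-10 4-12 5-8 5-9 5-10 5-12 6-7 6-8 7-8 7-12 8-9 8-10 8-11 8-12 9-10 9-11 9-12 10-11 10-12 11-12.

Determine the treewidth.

4

A width-4 tree decomposition is:
Bags: B1 = {1, 2, 8, 10, 12}  B2 = {1, 8, 9, 10, 12}  B3 = {1, 2, 7, 8, 12}  B4 = {8, 9, 10, 11, 12}  B5 = {4, 8, 9, 10, 12}  B6 = {2, 3, 7, 8, 12}  B7 = {2, 3, 6, 7, 8}  B8 = {5, 8, 9, 10, 12}
Tree: B1–B2, B1–B3, B2–B4, B2–B5, B3–B6, B6–B7, B4–B8
The largest bag has 5 vertices, giving width 4; this decomposition certifies tw(G) ≤ 4. On the other hand G contains the 5-clique {1, 8, 9, 10, 12}. A clique must lie in a single bag of any decomposition, so no decomposition can have width below 4. Combining the bounds, tw(G) = 4.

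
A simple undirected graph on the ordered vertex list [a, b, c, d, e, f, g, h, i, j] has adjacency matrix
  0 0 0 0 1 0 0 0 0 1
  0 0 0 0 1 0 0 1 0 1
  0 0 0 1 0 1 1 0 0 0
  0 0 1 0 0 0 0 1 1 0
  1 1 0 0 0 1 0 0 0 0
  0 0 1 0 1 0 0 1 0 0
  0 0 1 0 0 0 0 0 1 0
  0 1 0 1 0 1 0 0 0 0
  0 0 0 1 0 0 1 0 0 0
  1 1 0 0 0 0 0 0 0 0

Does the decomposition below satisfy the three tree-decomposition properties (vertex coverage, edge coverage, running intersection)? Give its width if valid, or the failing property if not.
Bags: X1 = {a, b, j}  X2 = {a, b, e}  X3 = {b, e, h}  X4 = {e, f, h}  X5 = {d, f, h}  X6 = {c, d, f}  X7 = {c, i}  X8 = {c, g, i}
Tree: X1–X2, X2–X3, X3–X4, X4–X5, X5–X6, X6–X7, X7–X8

No — edge (d,i) lies in no bag.

A tree decomposition must satisfy three properties: every vertex lies in some bag; for every edge, both endpoints lie together in some bag; and for every vertex, the bags containing it form a connected subtree. Here edge (d,i) lies in no bag, so the decomposition is invalid.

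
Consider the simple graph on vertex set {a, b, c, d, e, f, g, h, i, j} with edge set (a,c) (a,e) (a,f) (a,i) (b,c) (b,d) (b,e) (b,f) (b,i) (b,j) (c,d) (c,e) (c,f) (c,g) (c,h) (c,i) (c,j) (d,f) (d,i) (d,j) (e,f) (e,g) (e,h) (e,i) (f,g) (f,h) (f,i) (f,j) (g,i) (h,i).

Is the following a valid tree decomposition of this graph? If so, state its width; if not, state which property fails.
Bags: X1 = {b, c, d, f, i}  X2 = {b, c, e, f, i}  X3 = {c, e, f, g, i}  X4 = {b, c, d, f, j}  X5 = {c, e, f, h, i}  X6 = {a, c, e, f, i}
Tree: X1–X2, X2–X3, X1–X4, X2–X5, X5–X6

Yes; width 4.

Checking the three conditions: (i) the bags cover all of {a, b, c, d, e, f, g, h, i, j}; (ii) for each edge, some bag contains both endpoints; (iii) the bags containing any fixed vertex form a subtree. All hold, so the decomposition is valid with width 5 − 1 = 4.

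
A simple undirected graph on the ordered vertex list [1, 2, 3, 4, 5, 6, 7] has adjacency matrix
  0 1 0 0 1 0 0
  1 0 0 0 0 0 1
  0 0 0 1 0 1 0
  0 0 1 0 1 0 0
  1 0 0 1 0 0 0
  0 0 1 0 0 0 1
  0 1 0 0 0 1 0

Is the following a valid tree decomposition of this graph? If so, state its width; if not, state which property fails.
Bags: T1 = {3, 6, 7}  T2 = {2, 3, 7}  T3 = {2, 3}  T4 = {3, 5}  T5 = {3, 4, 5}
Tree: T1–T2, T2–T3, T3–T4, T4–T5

A tree decomposition must satisfy three properties: every vertex lies in some bag; for every edge, both endpoints lie together in some bag; and for every vertex, the bags containing it form a connected subtree. Here vertex 1 appears in no bag, so the decomposition is invalid.

No — vertex 1 appears in no bag.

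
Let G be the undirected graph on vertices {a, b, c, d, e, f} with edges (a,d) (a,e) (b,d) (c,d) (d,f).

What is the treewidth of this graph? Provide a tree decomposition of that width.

Each bag holds 2 vertices, so the decomposition has width 1, which upper-bounds the treewidth. Since G has at least one edge (e.g. d–f), it is not an edgeless graph, so tw(G) ≥ 1. The upper and lower bounds meet at 1, so that is the treewidth.

Treewidth 1.
Bags: B1 = {d, f}  B2 = {b, d}  B3 = {c, d}  B4 = {a, d}  B5 = {a, e}
Tree: B1–B2, B2–B3, B1–B4, B4–B5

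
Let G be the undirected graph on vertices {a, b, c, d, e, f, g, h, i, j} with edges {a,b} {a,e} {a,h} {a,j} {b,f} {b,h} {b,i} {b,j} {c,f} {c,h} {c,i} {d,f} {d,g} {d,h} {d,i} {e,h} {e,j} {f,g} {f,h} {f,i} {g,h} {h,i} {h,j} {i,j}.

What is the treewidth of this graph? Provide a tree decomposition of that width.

Every bag has size at most 4, so the width is 4 − 1 = 3 and tw(G) ≤ 3. On the other hand G contains the 4-clique {a, e, h, j}. A clique must lie in a single bag of any decomposition, so no decomposition can have width below 3. Combining the bounds, tw(G) = 3.

Treewidth 3.
One optimal decomposition is:
Bags: B1 = {b, h, i, j}  B2 = {b, f, h, i}  B3 = {d, f, h, i}  B4 = {d, f, g, h}  B5 = {a, b, h, j}  B6 = {c, f, h, i}  B7 = {a, e, h, j}
Tree: B1–B2, B2–B3, B3–B4, B1–B5, B3–B6, B5–B7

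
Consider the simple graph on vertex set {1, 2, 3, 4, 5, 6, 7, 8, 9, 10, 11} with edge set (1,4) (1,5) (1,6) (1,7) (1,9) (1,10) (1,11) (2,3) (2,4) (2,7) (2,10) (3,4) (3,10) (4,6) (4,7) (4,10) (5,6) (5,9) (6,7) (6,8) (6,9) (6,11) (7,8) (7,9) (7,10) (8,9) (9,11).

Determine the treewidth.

3

A width-3 tree decomposition is:
Bags: B1 = {1, 6, 7, 9}  B2 = {1, 4, 6, 7}  B3 = {1, 4, 7, 10}  B4 = {1, 5, 6, 9}  B5 = {1, 6, 9, 11}  B6 = {2, 4, 7, 10}  B7 = {2, 3, 4, 10}  B8 = {6, 7, 8, 9}
Tree: B1–B2, B2–B3, B1–B4, B1–B5, B3–B6, B6–B7, B1–B8
The largest bag has 4 vertices, giving width 3; this decomposition certifies tw(G) ≤ 3. Conversely, {6, 7, 8, 9} is a clique of size 4, and the vertices of any clique must share a bag in every tree decomposition; so some bag has ≥ 4 vertices and tw(G) ≥ 3. Combining the bounds, tw(G) = 3.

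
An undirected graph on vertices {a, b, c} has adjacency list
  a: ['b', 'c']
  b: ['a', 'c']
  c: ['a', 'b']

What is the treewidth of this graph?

2

A width-2 tree decomposition is:
Bags: B1 = {a, b, c}
Tree: (single bag)
With just one bag of size 3, the width is 3 − 1 = 2, so tw(G) ≤ 2. For the lower bound, the 3 vertices {a, b, c} are pairwise adjacent, and any tree decomposition puts a clique entirely inside one bag — forcing width ≥ 2. Combining the bounds, tw(G) = 2.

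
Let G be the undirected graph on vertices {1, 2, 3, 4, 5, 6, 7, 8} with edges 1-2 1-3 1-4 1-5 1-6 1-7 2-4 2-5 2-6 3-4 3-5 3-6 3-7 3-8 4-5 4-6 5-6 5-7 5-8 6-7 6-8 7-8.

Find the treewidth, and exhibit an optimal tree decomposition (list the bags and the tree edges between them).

Treewidth 4.
One optimal decomposition is:
Bags: B1 = {3, 5, 6, 7, 8}  B2 = {1, 3, 5, 6, 7}  B3 = {1, 3, 4, 5, 6}  B4 = {1, 2, 4, 5, 6}
Tree: B1–B2, B2–B3, B3–B4

The largest bag has 5 vertices, giving width 4; this decomposition certifies tw(G) ≤ 4. On the other hand G contains the 5-clique {3, 5, 6, 7, 8}. A clique must lie in a single bag of any decomposition, so no decomposition can have width below 4. Hence tw(G) = 4 exactly.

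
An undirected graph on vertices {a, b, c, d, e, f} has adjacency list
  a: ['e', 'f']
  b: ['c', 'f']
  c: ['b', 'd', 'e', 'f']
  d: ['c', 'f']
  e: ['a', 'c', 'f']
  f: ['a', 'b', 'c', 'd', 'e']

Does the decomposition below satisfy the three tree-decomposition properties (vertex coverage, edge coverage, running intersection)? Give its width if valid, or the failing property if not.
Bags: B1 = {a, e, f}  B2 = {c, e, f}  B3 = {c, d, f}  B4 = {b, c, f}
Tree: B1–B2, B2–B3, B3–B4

Yes; width 2.

Every vertex of G appears in some bag (union = {a, b, c, d, e, f}); every edge is covered by a bag; and for each vertex v the set of bags containing v is connected in the bag tree. The decomposition is therefore valid. The largest bag has 3 vertices, so the width is 2.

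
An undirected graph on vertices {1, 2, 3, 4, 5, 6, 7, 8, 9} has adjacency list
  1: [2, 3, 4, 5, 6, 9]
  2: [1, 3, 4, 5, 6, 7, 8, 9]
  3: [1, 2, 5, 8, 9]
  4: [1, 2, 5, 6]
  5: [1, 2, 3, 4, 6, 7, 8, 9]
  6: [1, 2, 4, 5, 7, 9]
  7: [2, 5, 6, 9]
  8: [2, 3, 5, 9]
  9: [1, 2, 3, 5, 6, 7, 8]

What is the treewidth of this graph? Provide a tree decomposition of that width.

Treewidth 4.
One optimal decomposition is:
Bags: B1 = {1, 2, 5, 6, 9}  B2 = {1, 2, 4, 5, 6}  B3 = {2, 5, 6, 7, 9}  B4 = {1, 2, 3, 5, 9}  B5 = {2, 3, 5, 8, 9}
Tree: B1–B2, B1–B3, B1–B4, B4–B5

Every bag has size at most 5, so the width is 5 − 1 = 4 and tw(G) ≤ 4. On the other hand G contains the 5-clique {2, 3, 5, 8, 9}. A clique must lie in a single bag of any decomposition, so no decomposition can have width below 4. Combining the bounds, tw(G) = 4.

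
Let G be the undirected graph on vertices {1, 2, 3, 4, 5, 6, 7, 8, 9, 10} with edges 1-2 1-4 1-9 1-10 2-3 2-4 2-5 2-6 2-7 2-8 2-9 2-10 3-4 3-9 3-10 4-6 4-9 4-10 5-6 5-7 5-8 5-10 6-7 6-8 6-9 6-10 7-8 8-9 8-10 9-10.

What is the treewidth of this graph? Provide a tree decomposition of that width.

The largest bag has 5 vertices, giving width 4; this decomposition certifies tw(G) ≤ 4. On the other hand G contains the 5-clique {2, 6, 8, 9, 10}. A clique must lie in a single bag of any decomposition, so no decomposition can have width below 4. Combining the bounds, tw(G) = 4.

Treewidth 4.
One such decomposition:
Bags: B1 = {2, 6, 8, 9, 10}  B2 = {2, 4, 6, 9, 10}  B3 = {2, 5, 6, 8, 10}  B4 = {2, 5, 6, 7, 8}  B5 = {2, 3, 4, 9, 10}  B6 = {1, 2, 4, 9, 10}
Tree: B1–B2, B1–B3, B3–B4, B2–B5, B5–B6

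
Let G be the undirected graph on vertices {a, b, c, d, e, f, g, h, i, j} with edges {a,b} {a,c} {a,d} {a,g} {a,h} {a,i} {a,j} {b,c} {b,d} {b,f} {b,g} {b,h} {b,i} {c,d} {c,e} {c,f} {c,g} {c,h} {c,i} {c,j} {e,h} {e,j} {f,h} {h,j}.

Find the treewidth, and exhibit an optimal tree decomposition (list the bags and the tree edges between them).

The largest bag has 4 vertices, giving width 3; this decomposition certifies tw(G) ≤ 3. For the lower bound, the 4 vertices {c, e, h, j} are pairwise adjacent, and any tree decomposition puts a clique entirely inside one bag — forcing width ≥ 3. The upper and lower bounds meet at 3, so that is the treewidth.

Treewidth 3.
Bags: B1 = {c, e, h, j}  B2 = {a, c, h, j}  B3 = {a, b, c, h}  B4 = {a, b, c, g}  B5 = {a, b, c, i}  B6 = {a, b, c, d}  B7 = {b, c, f, h}
Tree: B1–B2, B2–B3, B3–B4, B3–B5, B5–B6, B3–B7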